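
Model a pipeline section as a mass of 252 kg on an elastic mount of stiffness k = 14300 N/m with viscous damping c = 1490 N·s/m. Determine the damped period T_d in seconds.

ω_n = √(k/m) = √(14300/252) = 7.533 rad/s.
Critical damping c_c = 2√(k·m) = 2√(14300 × 252) = 3797 N·s/m, so ζ = c/c_c = 1490/3797 = 0.3925.
ω_d = ω_n√(1 − ζ²) = 7.533 × √(1 − 0.154) = 6.929 rad/s.
T_d = 2π/ω_d = 0.9068 s.

0.907 s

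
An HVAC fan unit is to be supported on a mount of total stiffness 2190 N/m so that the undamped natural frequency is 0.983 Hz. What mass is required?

ω_n = 2πf_n = 2π × 0.983 = 6.176 rad/s.
m = k/ω_n² = 2190/6.176² = 2190/38.15 = 57.41 kg.

57.4 kg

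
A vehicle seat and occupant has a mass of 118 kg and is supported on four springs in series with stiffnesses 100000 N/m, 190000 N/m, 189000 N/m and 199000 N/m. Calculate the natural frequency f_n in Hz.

Series springs: 1/k_eq = 1/100000 + 1/190000 + 1/189000 + 1/199000 = 2.558×10^-5, so k_eq = 39090 N/m.
ω_n = √(k_eq/m) = √(39090/118) = √331.3 = 18.20 rad/s.
f_n = ω_n/(2π) = 18.20/6.283 = 2.897 Hz.

2.90 Hz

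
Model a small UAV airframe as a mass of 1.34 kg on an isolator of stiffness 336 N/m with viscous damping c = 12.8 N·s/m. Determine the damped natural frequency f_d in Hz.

ω_n = √(k/m) = √(336.0/1.34) = 15.83 rad/s.
Critical damping c_c = 2√(k·m) = 2√(336.0 × 1.34) = 42.44 N·s/m, so ζ = c/c_c = 12.8/42.44 = 0.3016.
ω_d = ω_n√(1 − ζ²) = 15.83 × √(1 − 0.0910) = 15.10 rad/s.
f_d = ω_d/(2π) = 2.403 Hz.

2.40 Hz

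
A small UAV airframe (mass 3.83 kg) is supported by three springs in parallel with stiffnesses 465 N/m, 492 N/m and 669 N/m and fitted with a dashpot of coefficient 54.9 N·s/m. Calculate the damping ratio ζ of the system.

Parallel springs add: k_eq = 465 + 492 + 669 = 1626 N/m.
ω_n = √(k_eq/m) = √(1626/3.83) = 20.60 rad/s.
Critical damping c_c = 2√(k_eq·m) = 2√(1626 × 3.83) = 157.8 N·s/m, so ζ = c/c_c = 54.9/157.8 = 0.3478.

0.348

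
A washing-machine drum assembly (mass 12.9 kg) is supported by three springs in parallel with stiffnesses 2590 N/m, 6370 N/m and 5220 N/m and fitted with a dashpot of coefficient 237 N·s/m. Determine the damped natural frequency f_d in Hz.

5.07 Hz

Parallel springs add: k_eq = 2590 + 6370 + 5220 = 14180 N/m.
ω_n = √(k_eq/m) = √(14180/12.9) = 33.15 rad/s.
Critical damping c_c = 2√(k_eq·m) = 2√(14180 × 12.9) = 855.4 N·s/m, so ζ = c/c_c = 237/855.4 = 0.2771.
ω_d = ω_n√(1 − ζ²) = 33.15 × √(1 − 0.0768) = 31.86 rad/s.
f_d = ω_d/(2π) = 5.070 Hz.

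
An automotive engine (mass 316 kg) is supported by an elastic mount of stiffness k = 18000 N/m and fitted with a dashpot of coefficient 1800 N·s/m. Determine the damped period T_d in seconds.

ω_n = √(k/m) = √(18000/316) = 7.547 rad/s.
Critical damping c_c = 2√(k·m) = 2√(18000 × 316) = 4770 N·s/m, so ζ = c/c_c = 1800/4770 = 0.3774.
ω_d = ω_n√(1 − ζ²) = 7.547 × √(1 − 0.142) = 6.989 rad/s.
T_d = 2π/ω_d = 0.8990 s.

0.899 s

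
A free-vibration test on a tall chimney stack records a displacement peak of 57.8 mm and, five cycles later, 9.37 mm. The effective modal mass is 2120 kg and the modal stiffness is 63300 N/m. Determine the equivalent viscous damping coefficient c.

Logarithmic decrement δ = (1/n)·ln(x₀/x_n) = (1/5)·ln(57.8/9.37) = (1/5)·ln(6.169) = 0.3639.
ζ = δ/√(4π² + δ²) = 0.3639/√(39.48 + 0.132) = 0.3639/6.294 = 0.05782.
c = ζ · 2√(km) = 0.05782 × 2√(63300 × 2120) = 0.05782 × 23170 = 1340 N·s/m.

1340 N·s/m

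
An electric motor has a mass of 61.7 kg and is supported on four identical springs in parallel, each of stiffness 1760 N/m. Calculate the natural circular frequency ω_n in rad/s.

Parallel springs add: k_eq = 4 × 1760 = 7040 N/m.
ω_n = √(k_eq/m) = √(7040/61.7) = √114.1 = 10.68 rad/s.

10.7 rad/s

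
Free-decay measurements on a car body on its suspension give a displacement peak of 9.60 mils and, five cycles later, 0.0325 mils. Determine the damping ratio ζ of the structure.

0.178

Logarithmic decrement δ = (1/n)·ln(x₀/x_n) = (1/5)·ln(9.60/0.0325) = (1/5)·ln(295.4) = 1.138.
ζ = δ/√(4π² + δ²) = 1.138/√(39.48 + 1.29) = 1.138/6.385 = 0.1782.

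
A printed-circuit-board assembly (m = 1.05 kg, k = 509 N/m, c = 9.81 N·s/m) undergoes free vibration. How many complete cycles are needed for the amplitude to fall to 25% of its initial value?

ζ = c/(2√(km)) = 9.81/(2√(509 × 1.05)) = 9.81/46.24 = 0.2122.
Logarithmic decrement δ = 2πζ/√(1 − ζ²) = 2π × 0.2122/√(1 − 0.0450) = 1.364.
x_n/x₀ = e^(−nδ) ≤ 0.25; take ln: n ≥ ln(1/0.25)/δ = 1.386/1.364 = 1.016.
So 2 complete cycles are required.

2 cycles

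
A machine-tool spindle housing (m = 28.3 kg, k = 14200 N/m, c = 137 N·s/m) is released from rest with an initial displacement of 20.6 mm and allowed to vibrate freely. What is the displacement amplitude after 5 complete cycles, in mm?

0.677 mm

ζ = c/(2√(km)) = 137/(2√(14200 × 28.3)) = 137/1268 = 0.1081.
Logarithmic decrement δ = 2πζ/√(1 − ζ²) = 2π × 0.1081/√(1 − 0.0117) = 0.6829.
After n cycles, x_n/x₀ = e^(−nδ), so x_5 = 20.6 × e^(−5 × 0.6829) = 20.6 × 0.03289 = 0.6775 mm.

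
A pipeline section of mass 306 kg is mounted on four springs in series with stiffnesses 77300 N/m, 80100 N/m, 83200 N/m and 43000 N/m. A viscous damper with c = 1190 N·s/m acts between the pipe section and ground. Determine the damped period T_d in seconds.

Series springs: 1/k_eq = 1/77300 + 1/80100 + 1/83200 + 1/43000 = 6.070×10^-5, so k_eq = 16480 N/m.
ω_n = √(k_eq/m) = √(16480/306) = 7.338 rad/s.
Critical damping c_c = 2√(k_eq·m) = 2√(16480 × 306) = 4491 N·s/m, so ζ = c/c_c = 1190/4491 = 0.2650.
ω_d = ω_n√(1 − ζ²) = 7.338 × √(1 − 0.0702) = 7.075 rad/s.
T_d = 2π/ω_d = 0.8880 s.

0.888 s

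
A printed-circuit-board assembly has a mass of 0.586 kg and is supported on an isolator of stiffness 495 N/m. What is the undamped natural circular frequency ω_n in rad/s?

29.1 rad/s

ω_n = √(k/m) = √(495.0/0.586) = √844.7 = 29.06 rad/s.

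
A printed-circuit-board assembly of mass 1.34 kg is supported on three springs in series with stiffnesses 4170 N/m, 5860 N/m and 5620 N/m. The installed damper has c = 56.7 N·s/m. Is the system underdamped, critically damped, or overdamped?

Series springs: 1/k_eq = 1/4170 + 1/5860 + 1/5620 = 0.0005884, so k_eq = 1700 N/m.
c_c = 2√(k_eq·m) = 95.44 N·s/m; ζ = c/c_c = 56.7/95.44 = 0.594.
Since ζ < 1 the system is underdamped.

underdamped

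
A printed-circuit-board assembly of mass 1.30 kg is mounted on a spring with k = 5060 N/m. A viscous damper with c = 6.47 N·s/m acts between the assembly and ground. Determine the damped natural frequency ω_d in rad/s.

62.3 rad/s

ω_n = √(k/m) = √(5060/1.30) = 62.39 rad/s.
Critical damping c_c = 2√(k·m) = 2√(5060 × 1.30) = 162.2 N·s/m, so ζ = c/c_c = 6.47/162.2 = 0.03989.
ω_d = ω_n√(1 − ζ²) = 62.39 × √(1 − 0.00159) = 62.34 rad/s.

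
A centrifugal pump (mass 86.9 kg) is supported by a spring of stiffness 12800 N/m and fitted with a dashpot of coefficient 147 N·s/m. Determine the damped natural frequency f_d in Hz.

1.93 Hz

ω_n = √(k/m) = √(12800/86.9) = 12.14 rad/s.
Critical damping c_c = 2√(k·m) = 2√(12800 × 86.9) = 2109 N·s/m, so ζ = c/c_c = 147/2109 = 0.06969.
ω_d = ω_n√(1 − ζ²) = 12.14 × √(1 − 0.00486) = 12.11 rad/s.
f_d = ω_d/(2π) = 1.927 Hz.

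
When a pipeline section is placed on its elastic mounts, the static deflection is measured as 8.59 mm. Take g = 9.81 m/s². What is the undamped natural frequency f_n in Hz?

5.38 Hz

ω_n = √(g/δ_st) = √(9.81/0.00859) = √1142 = 33.79 rad/s.
f_n = ω_n/(2π) = 33.79/6.283 = 5.378 Hz.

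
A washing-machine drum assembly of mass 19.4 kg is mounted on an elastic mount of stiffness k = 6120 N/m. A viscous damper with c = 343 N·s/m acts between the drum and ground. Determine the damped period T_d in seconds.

ω_n = √(k/m) = √(6120/19.4) = 17.76 rad/s.
Critical damping c_c = 2√(k·m) = 2√(6120 × 19.4) = 689.1 N·s/m, so ζ = c/c_c = 343/689.1 = 0.4977.
ω_d = ω_n√(1 − ζ²) = 17.76 × √(1 − 0.248) = 15.41 rad/s.
T_d = 2π/ω_d = 0.4079 s.

0.408 s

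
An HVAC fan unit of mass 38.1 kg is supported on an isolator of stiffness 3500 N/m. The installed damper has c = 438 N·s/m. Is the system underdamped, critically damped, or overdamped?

underdamped

c_c = 2√(k·m) = 730.3 N·s/m; ζ = c/c_c = 438/730.3 = 0.600.
Since ζ < 1 the system is underdamped.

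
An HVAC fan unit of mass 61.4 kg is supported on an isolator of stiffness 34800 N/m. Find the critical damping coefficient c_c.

2920 N·s/m

c_c = 2√(k·m) = 2√(34800 × 61.4) = 2 × 1462 = 2924 N·s/m.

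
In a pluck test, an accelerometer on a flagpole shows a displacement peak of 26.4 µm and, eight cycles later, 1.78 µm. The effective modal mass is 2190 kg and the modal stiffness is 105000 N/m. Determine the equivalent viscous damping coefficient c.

1620 N·s/m

Logarithmic decrement δ = (1/n)·ln(x₀/x_n) = (1/8)·ln(26.4/1.78) = (1/8)·ln(14.83) = 0.3371.
ζ = δ/√(4π² + δ²) = 0.3371/√(39.48 + 0.114) = 0.3371/6.292 = 0.05357.
c = ζ · 2√(km) = 0.05357 × 2√(105000 × 2190) = 0.05357 × 30330 = 1625 N·s/m.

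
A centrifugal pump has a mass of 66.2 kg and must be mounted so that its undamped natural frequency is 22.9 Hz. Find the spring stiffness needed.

1370000 N/m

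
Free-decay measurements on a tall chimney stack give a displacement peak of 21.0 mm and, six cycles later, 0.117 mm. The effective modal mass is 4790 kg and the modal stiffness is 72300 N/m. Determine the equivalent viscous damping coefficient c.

5080 N·s/m

Logarithmic decrement δ = (1/n)·ln(x₀/x_n) = (1/6)·ln(21.0/0.117) = (1/6)·ln(179.5) = 0.8650.
ζ = δ/√(4π² + δ²) = 0.8650/√(39.48 + 0.748) = 0.8650/6.342 = 0.1364.
c = ζ · 2√(km) = 0.1364 × 2√(72300 × 4790) = 0.1364 × 37220 = 5076 N·s/m.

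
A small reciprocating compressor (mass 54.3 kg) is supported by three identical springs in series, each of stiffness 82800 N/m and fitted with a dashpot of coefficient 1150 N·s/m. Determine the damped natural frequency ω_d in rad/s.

Series springs: 1/k_eq = 3/82800, so k_eq = 82800/3 = 27600 N/m.
ω_n = √(k_eq/m) = √(27600/54.3) = 22.55 rad/s.
Critical damping c_c = 2√(k_eq·m) = 2√(27600 × 54.3) = 2448 N·s/m, so ζ = c/c_c = 1150/2448 = 0.4697.
ω_d = ω_n√(1 − ζ²) = 22.55 × √(1 − 0.221) = 19.90 rad/s.

19.9 rad/s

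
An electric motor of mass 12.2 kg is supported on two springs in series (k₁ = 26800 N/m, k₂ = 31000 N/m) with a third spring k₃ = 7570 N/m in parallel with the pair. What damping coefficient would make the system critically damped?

Series pair: k_s = k₁k₂/(k₁+k₂) = (26800)(31000)/(26800 + 31000) = 14370 N/m. In parallel with k₃: k_eq = 14370 + 7570 = 21940 N/m.
c_c = 2√(k_eq·m) = 2√(21940 × 12.2) = 2 × 517.4 = 1035 N·s/m.

1030 N·s/m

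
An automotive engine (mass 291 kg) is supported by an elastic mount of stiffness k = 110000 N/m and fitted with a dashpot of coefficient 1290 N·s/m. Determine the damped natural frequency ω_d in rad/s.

19.3 rad/s

ω_n = √(k/m) = √(110000/291) = 19.44 rad/s.
Critical damping c_c = 2√(k·m) = 2√(110000 × 291) = 11320 N·s/m, so ζ = c/c_c = 1290/11320 = 0.1140.
ω_d = ω_n√(1 − ζ²) = 19.44 × √(1 − 0.0130) = 19.32 rad/s.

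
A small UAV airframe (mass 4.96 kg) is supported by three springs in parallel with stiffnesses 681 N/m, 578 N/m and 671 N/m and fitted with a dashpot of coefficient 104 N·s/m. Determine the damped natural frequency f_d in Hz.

2.66 Hz

Parallel springs add: k_eq = 681 + 578 + 671 = 1930 N/m.
ω_n = √(k_eq/m) = √(1930/4.96) = 19.73 rad/s.
Critical damping c_c = 2√(k_eq·m) = 2√(1930 × 4.96) = 195.7 N·s/m, so ζ = c/c_c = 104/195.7 = 0.5315.
ω_d = ω_n√(1 − ζ²) = 19.73 × √(1 − 0.282) = 16.71 rad/s.
f_d = ω_d/(2π) = 2.659 Hz.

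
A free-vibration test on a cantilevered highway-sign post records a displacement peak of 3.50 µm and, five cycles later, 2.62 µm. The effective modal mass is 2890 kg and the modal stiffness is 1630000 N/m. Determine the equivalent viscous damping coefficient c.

Logarithmic decrement δ = (1/n)·ln(x₀/x_n) = (1/5)·ln(3.50/2.62) = (1/5)·ln(1.336) = 0.05792.
ζ = δ/√(4π² + δ²) = 0.05792/√(39.48 + 0.00335) = 0.05792/6.283 = 0.009218.
c = ζ · 2√(km) = 0.009218 × 2√(1630000 × 2890) = 0.009218 × 137300 = 1265 N·s/m.

1270 N·s/m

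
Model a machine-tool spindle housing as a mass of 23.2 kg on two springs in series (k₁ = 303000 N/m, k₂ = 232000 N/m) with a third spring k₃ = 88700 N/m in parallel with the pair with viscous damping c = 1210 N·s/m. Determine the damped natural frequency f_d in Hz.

14.9 Hz

Series pair: k_s = k₁k₂/(k₁+k₂) = (303000)(232000)/(303000 + 232000) = 131400 N/m. In parallel with k₃: k_eq = 131400 + 88700 = 220100 N/m.
ω_n = √(k_eq/m) = √(220100/23.2) = 97.40 rad/s.
Critical damping c_c = 2√(k_eq·m) = 2√(220100 × 23.2) = 4519 N·s/m, so ζ = c/c_c = 1210/4519 = 0.2677.
ω_d = ω_n√(1 − ζ²) = 97.40 × √(1 − 0.0717) = 93.84 rad/s.
f_d = ω_d/(2π) = 14.94 Hz.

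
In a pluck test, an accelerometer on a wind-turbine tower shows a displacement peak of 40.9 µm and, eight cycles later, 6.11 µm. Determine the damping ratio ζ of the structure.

0.0378

Logarithmic decrement δ = (1/n)·ln(x₀/x_n) = (1/8)·ln(40.9/6.11) = (1/8)·ln(6.694) = 0.2377.
ζ = δ/√(4π² + δ²) = 0.2377/√(39.48 + 0.0565) = 0.2377/6.288 = 0.03780.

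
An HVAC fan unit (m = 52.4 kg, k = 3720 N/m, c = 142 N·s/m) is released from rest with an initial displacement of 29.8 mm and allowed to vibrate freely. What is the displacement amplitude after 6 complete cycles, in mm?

0.0641 mm

ζ = c/(2√(km)) = 142/(2√(3720 × 52.4)) = 142/883.0 = 0.1608.
Logarithmic decrement δ = 2πζ/√(1 − ζ²) = 2π × 0.1608/√(1 − 0.0259) = 1.024.
After n cycles, x_n/x₀ = e^(−nδ), so x_6 = 29.8 × e^(−6 × 1.024) = 29.8 × 0.002150 = 0.06406 mm.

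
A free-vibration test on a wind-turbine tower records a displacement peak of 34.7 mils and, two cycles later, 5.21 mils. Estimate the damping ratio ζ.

0.149

Logarithmic decrement δ = (1/n)·ln(x₀/x_n) = (1/2)·ln(34.7/5.21) = (1/2)·ln(6.660) = 0.9481.
ζ = δ/√(4π² + δ²) = 0.9481/√(39.48 + 0.899) = 0.9481/6.354 = 0.1492.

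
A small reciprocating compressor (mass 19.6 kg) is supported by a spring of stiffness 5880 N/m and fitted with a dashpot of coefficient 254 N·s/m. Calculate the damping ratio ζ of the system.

0.374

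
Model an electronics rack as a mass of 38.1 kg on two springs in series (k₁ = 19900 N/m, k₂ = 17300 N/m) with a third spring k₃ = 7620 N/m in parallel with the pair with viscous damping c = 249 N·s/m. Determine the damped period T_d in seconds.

0.302 s

Series pair: k_s = k₁k₂/(k₁+k₂) = (19900)(17300)/(19900 + 17300) = 9255 N/m. In parallel with k₃: k_eq = 9255 + 7620 = 16870 N/m.
ω_n = √(k_eq/m) = √(16870/38.1) = 21.05 rad/s.
Critical damping c_c = 2√(k_eq·m) = 2√(16870 × 38.1) = 1604 N·s/m, so ζ = c/c_c = 249/1604 = 0.1553.
ω_d = ω_n√(1 − ζ²) = 21.05 × √(1 − 0.0241) = 20.79 rad/s.
T_d = 2π/ω_d = 0.3022 s.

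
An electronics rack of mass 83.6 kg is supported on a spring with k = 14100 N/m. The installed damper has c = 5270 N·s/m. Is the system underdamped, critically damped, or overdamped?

c_c = 2√(k·m) = 2171 N·s/m; ζ = c/c_c = 5270/2171 = 2.43.
Since ζ > 1 the system is overdamped.

overdamped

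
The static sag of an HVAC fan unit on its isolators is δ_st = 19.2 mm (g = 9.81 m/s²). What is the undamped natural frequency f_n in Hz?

3.60 Hz

ω_n = √(g/δ_st) = √(9.81/0.0192) = √510.9 = 22.60 rad/s.
f_n = ω_n/(2π) = 22.60/6.283 = 3.598 Hz.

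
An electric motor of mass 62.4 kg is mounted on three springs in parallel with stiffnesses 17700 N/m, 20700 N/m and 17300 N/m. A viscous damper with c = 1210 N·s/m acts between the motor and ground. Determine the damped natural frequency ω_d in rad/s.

Parallel springs add: k_eq = 17700 + 20700 + 17300 = 55700 N/m.
ω_n = √(k_eq/m) = √(55700/62.4) = 29.88 rad/s.
Critical damping c_c = 2√(k_eq·m) = 2√(55700 × 62.4) = 3729 N·s/m, so ζ = c/c_c = 1210/3729 = 0.3245.
ω_d = ω_n√(1 − ζ²) = 29.88 × √(1 − 0.105) = 28.26 rad/s.

28.3 rad/s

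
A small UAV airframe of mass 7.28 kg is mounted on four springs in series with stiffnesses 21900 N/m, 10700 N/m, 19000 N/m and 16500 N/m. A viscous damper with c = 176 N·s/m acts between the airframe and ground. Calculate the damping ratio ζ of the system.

0.518

Series springs: 1/k_eq = 1/21900 + 1/10700 + 1/19000 + 1/16500 = 0.0002524, so k_eq = 3963 N/m.
ω_n = √(k_eq/m) = √(3963/7.28) = 23.33 rad/s.
Critical damping c_c = 2√(k_eq·m) = 2√(3963 × 7.28) = 339.7 N·s/m, so ζ = c/c_c = 176/339.7 = 0.5181.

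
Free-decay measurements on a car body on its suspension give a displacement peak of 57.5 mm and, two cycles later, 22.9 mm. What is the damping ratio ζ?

0.0731

Logarithmic decrement δ = (1/n)·ln(x₀/x_n) = (1/2)·ln(57.5/22.9) = (1/2)·ln(2.511) = 0.4603.
ζ = δ/√(4π² + δ²) = 0.4603/√(39.48 + 0.212) = 0.4603/6.300 = 0.07307.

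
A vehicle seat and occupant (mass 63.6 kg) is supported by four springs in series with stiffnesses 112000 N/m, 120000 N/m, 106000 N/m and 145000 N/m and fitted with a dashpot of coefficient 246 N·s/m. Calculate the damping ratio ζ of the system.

0.0894

Series springs: 1/k_eq = 1/112000 + 1/120000 + 1/106000 + 1/145000 = 3.359×10^-5, so k_eq = 29770 N/m.
ω_n = √(k_eq/m) = √(29770/63.6) = 21.63 rad/s.
Critical damping c_c = 2√(k_eq·m) = 2√(29770 × 63.6) = 2752 N·s/m, so ζ = c/c_c = 246/2752 = 0.08939.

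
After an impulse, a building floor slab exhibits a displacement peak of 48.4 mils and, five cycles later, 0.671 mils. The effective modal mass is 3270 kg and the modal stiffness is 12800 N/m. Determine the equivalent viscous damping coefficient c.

1750 N·s/m

Logarithmic decrement δ = (1/n)·ln(x₀/x_n) = (1/5)·ln(48.4/0.671) = (1/5)·ln(72.13) = 0.8557.
ζ = δ/√(4π² + δ²) = 0.8557/√(39.48 + 0.732) = 0.8557/6.341 = 0.1349.
c = ζ · 2√(km) = 0.1349 × 2√(12800 × 3270) = 0.1349 × 12940 = 1746 N·s/m.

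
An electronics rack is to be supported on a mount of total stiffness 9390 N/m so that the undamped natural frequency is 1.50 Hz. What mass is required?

106 kg

ω_n = 2πf_n = 2π × 1.50 = 9.425 rad/s.
m = k/ω_n² = 9390/9.425² = 9390/88.83 = 105.7 kg.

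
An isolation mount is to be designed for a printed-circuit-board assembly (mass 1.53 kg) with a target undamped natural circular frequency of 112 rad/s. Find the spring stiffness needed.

19200 N/m

k = m·ω_n² = 1.53 × 112.0² = 1.53 × 12540 = 19190 N/m.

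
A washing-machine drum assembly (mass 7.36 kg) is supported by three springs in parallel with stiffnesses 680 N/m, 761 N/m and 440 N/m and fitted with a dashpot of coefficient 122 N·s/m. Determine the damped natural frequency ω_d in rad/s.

13.7 rad/s

Parallel springs add: k_eq = 680 + 761 + 440 = 1881 N/m.
ω_n = √(k_eq/m) = √(1881/7.36) = 15.99 rad/s.
Critical damping c_c = 2√(k_eq·m) = 2√(1881 × 7.36) = 235.3 N·s/m, so ζ = c/c_c = 122/235.3 = 0.5184.
ω_d = ω_n√(1 − ζ²) = 15.99 × √(1 − 0.269) = 13.67 rad/s.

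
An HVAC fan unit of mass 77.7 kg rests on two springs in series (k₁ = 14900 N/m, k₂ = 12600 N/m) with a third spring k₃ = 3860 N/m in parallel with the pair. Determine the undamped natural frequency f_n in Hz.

1.87 Hz

Series pair: k_s = k₁k₂/(k₁+k₂) = (14900)(12600)/(14900 + 12600) = 6827 N/m. In parallel with k₃: k_eq = 6827 + 3860 = 10690 N/m.
ω_n = √(k_eq/m) = √(10690/77.7) = √137.5 = 11.73 rad/s.
f_n = ω_n/(2π) = 11.73/6.283 = 1.867 Hz.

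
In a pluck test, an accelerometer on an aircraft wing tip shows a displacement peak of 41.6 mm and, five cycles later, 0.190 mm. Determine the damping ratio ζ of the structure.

0.169

Logarithmic decrement δ = (1/n)·ln(x₀/x_n) = (1/5)·ln(41.6/0.190) = (1/5)·ln(218.9) = 1.078.
ζ = δ/√(4π² + δ²) = 1.078/√(39.48 + 1.16) = 1.078/6.375 = 0.1691.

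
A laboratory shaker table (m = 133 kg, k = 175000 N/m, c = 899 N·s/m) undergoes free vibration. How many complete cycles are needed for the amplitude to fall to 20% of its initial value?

ζ = c/(2√(km)) = 899/(2√(175000 × 133)) = 899/9649 = 0.09317.
Logarithmic decrement δ = 2πζ/√(1 − ζ²) = 2π × 0.09317/√(1 − 0.00868) = 0.5880.
x_n/x₀ = e^(−nδ) ≤ 0.2; take ln: n ≥ ln(1/0.2)/δ = 1.609/0.5880 = 2.737.
So 3 complete cycles are required.

3 cycles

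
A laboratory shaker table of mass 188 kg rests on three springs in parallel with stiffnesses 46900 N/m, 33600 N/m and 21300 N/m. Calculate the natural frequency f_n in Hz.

Parallel springs add: k_eq = 46900 + 33600 + 21300 = 101800 N/m.
ω_n = √(k_eq/m) = √(101800/188) = √541.5 = 23.27 rad/s.
f_n = ω_n/(2π) = 23.27/6.283 = 3.704 Hz.

3.70 Hz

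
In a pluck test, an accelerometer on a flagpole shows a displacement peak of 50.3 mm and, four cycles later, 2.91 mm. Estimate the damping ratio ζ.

0.113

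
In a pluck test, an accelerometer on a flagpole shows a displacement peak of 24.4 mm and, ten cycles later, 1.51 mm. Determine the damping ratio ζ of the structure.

0.0442

Logarithmic decrement δ = (1/n)·ln(x₀/x_n) = (1/10)·ln(24.4/1.51) = (1/10)·ln(16.16) = 0.2782.
ζ = δ/√(4π² + δ²) = 0.2782/√(39.48 + 0.0774) = 0.2782/6.289 = 0.04424.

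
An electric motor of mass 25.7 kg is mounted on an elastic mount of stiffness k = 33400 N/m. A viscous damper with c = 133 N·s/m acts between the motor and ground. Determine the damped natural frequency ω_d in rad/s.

36.0 rad/s

ω_n = √(k/m) = √(33400/25.7) = 36.05 rad/s.
Critical damping c_c = 2√(k·m) = 2√(33400 × 25.7) = 1853 N·s/m, so ζ = c/c_c = 133/1853 = 0.07178.
ω_d = ω_n√(1 − ζ²) = 36.05 × √(1 − 0.00515) = 35.96 rad/s.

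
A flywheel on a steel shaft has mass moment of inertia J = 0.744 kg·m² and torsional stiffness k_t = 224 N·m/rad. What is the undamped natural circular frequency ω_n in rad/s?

ω_n = √(k_t/J) = √(224/0.744) = √301.1 = 17.35 rad/s.

17.4 rad/s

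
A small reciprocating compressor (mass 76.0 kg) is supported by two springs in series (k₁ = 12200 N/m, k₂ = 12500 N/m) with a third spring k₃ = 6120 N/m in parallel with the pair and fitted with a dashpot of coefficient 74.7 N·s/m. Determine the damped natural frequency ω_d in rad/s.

Series pair: k_s = k₁k₂/(k₁+k₂) = (12200)(12500)/(12200 + 12500) = 6174 N/m. In parallel with k₃: k_eq = 6174 + 6120 = 12290 N/m.
ω_n = √(k_eq/m) = √(12290/76.0) = 12.72 rad/s.
Critical damping c_c = 2√(k_eq·m) = 2√(12290 × 76.0) = 1933 N·s/m, so ζ = c/c_c = 74.7/1933 = 0.03864.
ω_d = ω_n√(1 − ζ²) = 12.72 × √(1 − 0.00149) = 12.71 rad/s.

12.7 rad/s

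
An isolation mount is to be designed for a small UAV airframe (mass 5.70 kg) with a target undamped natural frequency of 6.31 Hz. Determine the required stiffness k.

8960 N/m

ω_n = 2πf_n = 2π × 6.31 = 39.65 rad/s.
k = m·ω_n² = 5.70 × 39.65² = 5.70 × 1572 = 8960 N/m.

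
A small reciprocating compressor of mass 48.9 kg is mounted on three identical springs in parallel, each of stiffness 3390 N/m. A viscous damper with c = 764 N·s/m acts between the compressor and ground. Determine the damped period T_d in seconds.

0.518 s

Parallel springs add: k_eq = 3 × 3390 = 10170 N/m.
ω_n = √(k_eq/m) = √(10170/48.9) = 14.42 rad/s.
Critical damping c_c = 2√(k_eq·m) = 2√(10170 × 48.9) = 1410 N·s/m, so ζ = c/c_c = 764/1410 = 0.5417.
ω_d = ω_n√(1 − ζ²) = 14.42 × √(1 − 0.293) = 12.12 rad/s.
T_d = 2π/ω_d = 0.5183 s.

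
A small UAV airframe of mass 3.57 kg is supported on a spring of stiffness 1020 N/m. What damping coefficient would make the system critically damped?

c_c = 2√(k·m) = 2√(1020 × 3.57) = 2 × 60.34 = 120.7 N·s/m.

121 N·s/m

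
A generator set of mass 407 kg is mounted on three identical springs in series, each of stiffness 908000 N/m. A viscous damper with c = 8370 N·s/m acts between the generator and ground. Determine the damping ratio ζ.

0.377

Series springs: 1/k_eq = 3/908000, so k_eq = 908000/3 = 302700 N/m.
ω_n = √(k_eq/m) = √(302700/407) = 27.27 rad/s.
Critical damping c_c = 2√(k_eq·m) = 2√(302700 × 407) = 22200 N·s/m, so ζ = c/c_c = 8370/22200 = 0.3771.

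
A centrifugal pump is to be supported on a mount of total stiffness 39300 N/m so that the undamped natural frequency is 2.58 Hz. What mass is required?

150 kg

ω_n = 2πf_n = 2π × 2.58 = 16.21 rad/s.
m = k/ω_n² = 39300/16.21² = 39300/262.8 = 149.6 kg.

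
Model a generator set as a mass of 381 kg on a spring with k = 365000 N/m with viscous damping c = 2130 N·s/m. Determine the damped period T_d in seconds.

ω_n = √(k/m) = √(365000/381) = 30.95 rad/s.
Critical damping c_c = 2√(k·m) = 2√(365000 × 381) = 23590 N·s/m, so ζ = c/c_c = 2130/23590 = 0.09031.
ω_d = ω_n√(1 − ζ²) = 30.95 × √(1 − 0.00816) = 30.83 rad/s.
T_d = 2π/ω_d = 0.2038 s.

0.204 s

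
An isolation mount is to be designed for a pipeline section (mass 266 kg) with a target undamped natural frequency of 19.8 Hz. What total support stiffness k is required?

ω_n = 2πf_n = 2π × 19.8 = 124.4 rad/s.
k = m·ω_n² = 266 × 124.4² = 266 × 15480 = 4117000 N/m.

4120000 N/m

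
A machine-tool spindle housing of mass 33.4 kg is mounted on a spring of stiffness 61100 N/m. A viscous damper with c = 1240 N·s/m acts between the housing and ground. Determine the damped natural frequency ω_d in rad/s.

38.5 rad/s

ω_n = √(k/m) = √(61100/33.4) = 42.77 rad/s.
Critical damping c_c = 2√(k·m) = 2√(61100 × 33.4) = 2857 N·s/m, so ζ = c/c_c = 1240/2857 = 0.4340.
ω_d = ω_n√(1 − ζ²) = 42.77 × √(1 − 0.188) = 38.53 rad/s.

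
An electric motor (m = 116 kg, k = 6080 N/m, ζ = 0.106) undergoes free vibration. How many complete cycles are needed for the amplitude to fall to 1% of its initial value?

Logarithmic decrement δ = 2πζ/√(1 − ζ²) = 2π × 0.1060/√(1 − 0.0112) = 0.6698.
x_n/x₀ = e^(−nδ) ≤ 0.01; take ln: n ≥ ln(1/0.01)/δ = 4.605/0.6698 = 6.876.
So 7 complete cycles are required.

7 cycles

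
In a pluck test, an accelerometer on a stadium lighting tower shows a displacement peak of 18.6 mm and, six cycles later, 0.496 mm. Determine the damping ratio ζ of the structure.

0.0957

Logarithmic decrement δ = (1/n)·ln(x₀/x_n) = (1/6)·ln(18.6/0.496) = (1/6)·ln(37.50) = 0.6041.
ζ = δ/√(4π² + δ²) = 0.6041/√(39.48 + 0.365) = 0.6041/6.312 = 0.09570.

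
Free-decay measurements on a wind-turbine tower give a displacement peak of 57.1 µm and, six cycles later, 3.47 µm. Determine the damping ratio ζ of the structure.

0.0741

Logarithmic decrement δ = (1/n)·ln(x₀/x_n) = (1/6)·ln(57.1/3.47) = (1/6)·ln(16.46) = 0.4668.
ζ = δ/√(4π² + δ²) = 0.4668/√(39.48 + 0.218) = 0.4668/6.300 = 0.07409.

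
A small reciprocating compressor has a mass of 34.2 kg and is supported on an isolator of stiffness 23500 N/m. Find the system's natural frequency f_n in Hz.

4.17 Hz

ω_n = √(k/m) = √(23500/34.2) = √687.1 = 26.21 rad/s.
f_n = ω_n/(2π) = 26.21/6.283 = 4.172 Hz.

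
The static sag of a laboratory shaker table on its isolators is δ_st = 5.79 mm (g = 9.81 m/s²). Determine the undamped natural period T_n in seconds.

ω_n = √(g/δ_st) = √(9.81/0.00579) = √1694 = 41.16 rad/s.
T_n = 2π/ω_n = 6.283/41.16 = 0.1526 s.

0.153 s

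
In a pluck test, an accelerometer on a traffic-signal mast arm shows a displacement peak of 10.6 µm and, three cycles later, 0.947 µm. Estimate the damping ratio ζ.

0.127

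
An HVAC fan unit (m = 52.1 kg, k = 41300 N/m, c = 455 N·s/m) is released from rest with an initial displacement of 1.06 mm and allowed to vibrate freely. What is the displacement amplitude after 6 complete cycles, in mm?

ζ = c/(2√(km)) = 455/(2√(41300 × 52.1)) = 455/2934 = 0.1551.
Logarithmic decrement δ = 2πζ/√(1 − ζ²) = 2π × 0.1551/√(1 − 0.0241) = 0.9864.
After n cycles, x_n/x₀ = e^(−nδ), so x_6 = 1.06 × e^(−6 × 0.9864) = 1.06 × 0.002689 = 0.002851 mm.

0.00285 mm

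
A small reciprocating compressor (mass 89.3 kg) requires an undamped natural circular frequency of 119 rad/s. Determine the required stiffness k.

1260000 N/m

k = m·ω_n² = 89.3 × 119.0² = 89.3 × 14160 = 1265000 N/m.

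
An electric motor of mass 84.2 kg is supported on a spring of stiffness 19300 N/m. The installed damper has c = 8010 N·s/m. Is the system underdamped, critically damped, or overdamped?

overdamped

c_c = 2√(k·m) = 2550 N·s/m; ζ = c/c_c = 8010/2550 = 3.14.
Since ζ > 1 the system is overdamped.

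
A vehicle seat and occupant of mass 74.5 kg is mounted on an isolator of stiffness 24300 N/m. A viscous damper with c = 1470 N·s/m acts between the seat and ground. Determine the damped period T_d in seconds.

0.415 s

ω_n = √(k/m) = √(24300/74.5) = 18.06 rad/s.
Critical damping c_c = 2√(k·m) = 2√(24300 × 74.5) = 2691 N·s/m, so ζ = c/c_c = 1470/2691 = 0.5463.
ω_d = ω_n√(1 − ζ²) = 18.06 × √(1 − 0.298) = 15.13 rad/s.
T_d = 2π/ω_d = 0.4153 s.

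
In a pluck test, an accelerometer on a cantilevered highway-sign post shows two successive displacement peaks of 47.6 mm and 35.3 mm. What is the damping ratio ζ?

Logarithmic decrement δ = (1/n)·ln(x₀/x_n) = (1/1)·ln(47.6/35.3) = (1/1)·ln(1.348) = 0.2989.
ζ = δ/√(4π² + δ²) = 0.2989/√(39.48 + 0.0894) = 0.2989/6.290 = 0.04753.

0.0475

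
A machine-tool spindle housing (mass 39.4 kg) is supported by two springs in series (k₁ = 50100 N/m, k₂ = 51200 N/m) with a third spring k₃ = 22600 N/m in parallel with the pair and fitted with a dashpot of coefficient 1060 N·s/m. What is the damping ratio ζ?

0.386

Series pair: k_s = k₁k₂/(k₁+k₂) = (50100)(51200)/(50100 + 51200) = 25320 N/m. In parallel with k₃: k_eq = 25320 + 22600 = 47920 N/m.
ω_n = √(k_eq/m) = √(47920/39.4) = 34.88 rad/s.
Critical damping c_c = 2√(k_eq·m) = 2√(47920 × 39.4) = 2748 N·s/m, so ζ = c/c_c = 1060/2748 = 0.3857.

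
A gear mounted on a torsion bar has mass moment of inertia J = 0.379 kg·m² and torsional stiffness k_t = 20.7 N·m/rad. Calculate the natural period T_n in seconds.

ω_n = √(k_t/J) = √(20.7/0.379) = √54.62 = 7.390 rad/s.
T_n = 2π/ω_n = 6.283/7.390 = 0.8502 s.

0.850 s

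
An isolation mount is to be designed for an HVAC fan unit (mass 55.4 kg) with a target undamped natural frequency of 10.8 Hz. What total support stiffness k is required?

ω_n = 2πf_n = 2π × 10.8 = 67.86 rad/s.
k = m·ω_n² = 55.4 × 67.86² = 55.4 × 4605 = 255100 N/m.

255000 N/m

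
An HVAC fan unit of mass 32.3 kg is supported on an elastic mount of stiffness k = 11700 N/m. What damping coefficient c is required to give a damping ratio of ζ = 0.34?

418 N·s/m

c_c = 2√(k·m) = 2√(11700 × 32.3) = 1229 N·s/m.
c = ζ·c_c = 0.34 × 1229 = 418.0 N·s/m.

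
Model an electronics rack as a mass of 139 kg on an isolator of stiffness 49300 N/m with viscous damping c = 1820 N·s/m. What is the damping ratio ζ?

ω_n = √(k/m) = √(49300/139) = 18.83 rad/s.
Critical damping c_c = 2√(k·m) = 2√(49300 × 139) = 5236 N·s/m, so ζ = c/c_c = 1820/5236 = 0.3476.

0.348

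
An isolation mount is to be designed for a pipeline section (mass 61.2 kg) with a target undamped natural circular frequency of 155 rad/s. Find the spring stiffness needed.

k = m·ω_n² = 61.2 × 155.0² = 61.2 × 24020 = 1470000 N/m.

1470000 N/m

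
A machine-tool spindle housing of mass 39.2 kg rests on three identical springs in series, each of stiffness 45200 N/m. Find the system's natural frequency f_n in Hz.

3.12 Hz

Series springs: 1/k_eq = 3/45200, so k_eq = 45200/3 = 15070 N/m.
ω_n = √(k_eq/m) = √(15070/39.2) = √384.4 = 19.60 rad/s.
f_n = ω_n/(2π) = 19.60/6.283 = 3.120 Hz.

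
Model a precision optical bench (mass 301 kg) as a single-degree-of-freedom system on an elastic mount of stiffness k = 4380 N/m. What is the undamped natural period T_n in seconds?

ω_n = √(k/m) = √(4380/301) = √14.55 = 3.815 rad/s.
T_n = 2π/ω_n = 6.283/3.815 = 1.647 s.

1.65 s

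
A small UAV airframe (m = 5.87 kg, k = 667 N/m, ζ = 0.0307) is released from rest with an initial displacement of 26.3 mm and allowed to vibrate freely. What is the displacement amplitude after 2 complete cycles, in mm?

17.9 mm

Logarithmic decrement δ = 2πζ/√(1 − ζ²) = 2π × 0.03070/√(1 − 0.000942) = 0.1930.
After n cycles, x_n/x₀ = e^(−nδ), so x_2 = 26.3 × e^(−2 × 0.1930) = 26.3 × 0.6798 = 17.88 mm.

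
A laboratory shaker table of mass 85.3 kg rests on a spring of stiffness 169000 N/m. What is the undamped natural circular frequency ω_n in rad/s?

ω_n = √(k/m) = √(169000/85.3) = √1981 = 44.51 rad/s.

44.5 rad/s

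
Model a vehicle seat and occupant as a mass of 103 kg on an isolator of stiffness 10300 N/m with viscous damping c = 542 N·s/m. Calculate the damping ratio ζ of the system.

ω_n = √(k/m) = √(10300/103) = 10.00 rad/s.
Critical damping c_c = 2√(k·m) = 2√(10300 × 103) = 2060 N·s/m, so ζ = c/c_c = 542/2060 = 0.2631.

0.263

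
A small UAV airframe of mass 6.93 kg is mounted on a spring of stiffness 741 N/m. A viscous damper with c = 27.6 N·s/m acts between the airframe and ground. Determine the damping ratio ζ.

0.193

ω_n = √(k/m) = √(741.0/6.93) = 10.34 rad/s.
Critical damping c_c = 2√(k·m) = 2√(741.0 × 6.93) = 143.3 N·s/m, so ζ = c/c_c = 27.6/143.3 = 0.1926.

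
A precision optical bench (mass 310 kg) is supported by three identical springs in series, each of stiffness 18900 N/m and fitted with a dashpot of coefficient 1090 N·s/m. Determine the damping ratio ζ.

0.390

Series springs: 1/k_eq = 3/18900, so k_eq = 18900/3 = 6300 N/m.
ω_n = √(k_eq/m) = √(6300/310) = 4.508 rad/s.
Critical damping c_c = 2√(k_eq·m) = 2√(6300 × 310) = 2795 N·s/m, so ζ = c/c_c = 1090/2795 = 0.3900.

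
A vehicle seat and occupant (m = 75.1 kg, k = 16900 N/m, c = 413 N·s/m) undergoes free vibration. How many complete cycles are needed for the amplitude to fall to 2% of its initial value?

4 cycles

ζ = c/(2√(km)) = 413/(2√(16900 × 75.1)) = 413/2253 = 0.1833.
Logarithmic decrement δ = 2πζ/√(1 − ζ²) = 2π × 0.1833/√(1 − 0.0336) = 1.172.
x_n/x₀ = e^(−nδ) ≤ 0.02; take ln: n ≥ ln(1/0.02)/δ = 3.912/1.172 = 3.339.
So 4 complete cycles are required.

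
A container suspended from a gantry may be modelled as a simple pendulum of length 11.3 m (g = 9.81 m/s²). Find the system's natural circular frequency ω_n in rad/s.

0.932 rad/s

For a simple pendulum ω_n = √(g/L) = √(9.81/11.3) = √0.8681 = 0.9317 rad/s.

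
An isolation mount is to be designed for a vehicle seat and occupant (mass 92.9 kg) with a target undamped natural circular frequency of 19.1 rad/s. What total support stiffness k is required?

33900 N/m

k = m·ω_n² = 92.9 × 19.10² = 92.9 × 364.8 = 33890 N/m.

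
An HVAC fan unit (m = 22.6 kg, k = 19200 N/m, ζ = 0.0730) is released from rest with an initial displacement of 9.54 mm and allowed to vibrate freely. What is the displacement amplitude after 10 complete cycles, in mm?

Logarithmic decrement δ = 2πζ/√(1 − ζ²) = 2π × 0.07300/√(1 − 0.00533) = 0.4599.
After n cycles, x_n/x₀ = e^(−nδ), so x_10 = 9.54 × e^(−10 × 0.4599) = 9.54 × 0.01006 = 0.09599 mm.

0.0960 mm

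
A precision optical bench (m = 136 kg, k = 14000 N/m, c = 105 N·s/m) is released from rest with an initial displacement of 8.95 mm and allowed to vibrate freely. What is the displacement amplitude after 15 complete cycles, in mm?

0.247 mm

ζ = c/(2√(km)) = 105/(2√(14000 × 136)) = 105/2760 = 0.03805.
Logarithmic decrement δ = 2πζ/√(1 − ζ²) = 2π × 0.03805/√(1 − 0.00145) = 0.2392.
After n cycles, x_n/x₀ = e^(−nδ), so x_15 = 8.95 × e^(−15 × 0.2392) = 8.95 × 0.02764 = 0.2474 mm.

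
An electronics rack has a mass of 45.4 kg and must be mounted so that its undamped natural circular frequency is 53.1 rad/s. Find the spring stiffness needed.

k = m·ω_n² = 45.4 × 53.10² = 45.4 × 2820 = 128000 N/m.

128000 N/m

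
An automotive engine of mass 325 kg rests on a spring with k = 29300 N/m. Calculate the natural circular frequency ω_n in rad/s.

ω_n = √(k/m) = √(29300/325) = √90.15 = 9.495 rad/s.

9.49 rad/s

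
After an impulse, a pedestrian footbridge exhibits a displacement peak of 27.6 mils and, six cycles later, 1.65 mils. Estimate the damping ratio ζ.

Logarithmic decrement δ = (1/n)·ln(x₀/x_n) = (1/6)·ln(27.6/1.65) = (1/6)·ln(16.73) = 0.4695.
ζ = δ/√(4π² + δ²) = 0.4695/√(39.48 + 0.220) = 0.4695/6.301 = 0.07452.

0.0745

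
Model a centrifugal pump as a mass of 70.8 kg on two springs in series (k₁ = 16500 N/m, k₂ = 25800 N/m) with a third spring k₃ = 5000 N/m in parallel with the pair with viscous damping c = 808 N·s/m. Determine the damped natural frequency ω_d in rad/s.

Series pair: k_s = k₁k₂/(k₁+k₂) = (16500)(25800)/(16500 + 25800) = 10060 N/m. In parallel with k₃: k_eq = 10060 + 5000 = 15060 N/m.
ω_n = √(k_eq/m) = √(15060/70.8) = 14.59 rad/s.
Critical damping c_c = 2√(k_eq·m) = 2√(15060 × 70.8) = 2065 N·s/m, so ζ = c/c_c = 808/2065 = 0.3912.
ω_d = ω_n√(1 − ζ²) = 14.59 × √(1 − 0.153) = 13.42 rad/s.

13.4 rad/s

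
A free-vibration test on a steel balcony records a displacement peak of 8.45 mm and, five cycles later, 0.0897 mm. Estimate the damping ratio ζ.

0.143

Logarithmic decrement δ = (1/n)·ln(x₀/x_n) = (1/5)·ln(8.45/0.0897) = (1/5)·ln(94.20) = 0.9091.
ζ = δ/√(4π² + δ²) = 0.9091/√(39.48 + 0.826) = 0.9091/6.349 = 0.1432.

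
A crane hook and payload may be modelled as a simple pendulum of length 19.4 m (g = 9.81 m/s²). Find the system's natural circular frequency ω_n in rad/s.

For a simple pendulum ω_n = √(g/L) = √(9.81/19.4) = √0.5057 = 0.7111 rad/s.

0.711 rad/s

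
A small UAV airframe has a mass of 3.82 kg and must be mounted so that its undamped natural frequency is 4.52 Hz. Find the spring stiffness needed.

ω_n = 2πf_n = 2π × 4.52 = 28.40 rad/s.
k = m·ω_n² = 3.82 × 28.40² = 3.82 × 806.6 = 3081 N/m.

3080 N/m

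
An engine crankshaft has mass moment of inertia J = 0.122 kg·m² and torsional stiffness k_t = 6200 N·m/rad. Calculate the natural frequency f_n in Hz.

35.9 Hz

ω_n = √(k_t/J) = √(6200/0.122) = √50820 = 225.4 rad/s.
f_n = ω_n/(2π) = 225.4/6.283 = 35.88 Hz.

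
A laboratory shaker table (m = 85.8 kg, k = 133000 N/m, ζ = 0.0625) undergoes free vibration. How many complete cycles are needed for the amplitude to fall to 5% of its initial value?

8 cycles

Logarithmic decrement δ = 2πζ/√(1 − ζ²) = 2π × 0.06250/√(1 − 0.00391) = 0.3935.
x_n/x₀ = e^(−nδ) ≤ 0.05; take ln: n ≥ ln(1/0.05)/δ = 2.996/0.3935 = 7.614.
So 8 complete cycles are required.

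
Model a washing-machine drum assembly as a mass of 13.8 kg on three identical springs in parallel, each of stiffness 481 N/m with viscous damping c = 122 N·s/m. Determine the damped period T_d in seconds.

Parallel springs add: k_eq = 3 × 481 = 1443 N/m.
ω_n = √(k_eq/m) = √(1443/13.8) = 10.23 rad/s.
Critical damping c_c = 2√(k_eq·m) = 2√(1443 × 13.8) = 282.2 N·s/m, so ζ = c/c_c = 122/282.2 = 0.4323.
ω_d = ω_n√(1 − ζ²) = 10.23 × √(1 − 0.187) = 9.221 rad/s.
T_d = 2π/ω_d = 0.6814 s.

0.681 s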